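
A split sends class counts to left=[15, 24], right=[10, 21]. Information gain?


Parent = [25, 45], H_parent = 0.9403
H_left = 0.9612 (n=39), H_right = 0.9072 (n=31)
H_children = (39/70)·0.9612 + (31/70)·0.9072 = 0.9373
IG = 0.9403 - 0.9373 = 0.003

0.003


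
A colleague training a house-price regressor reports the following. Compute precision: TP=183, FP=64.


Precision = TP/(TP+FP)
= 183/(183+64)
= 183/247 = 74.09%

74.09%


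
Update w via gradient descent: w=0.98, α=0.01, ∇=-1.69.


w_new = w - α·∇
= 0.98 - 0.01·-1.69
= 0.98 + 0.0169
= 0.9969

0.9969


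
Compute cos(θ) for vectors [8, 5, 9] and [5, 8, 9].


A·B = 8·5 + 5·8 + 9·9 = 161
‖A‖ = √170 = 13.0384, ‖B‖ = √170 = 13.0384
cos = 161/(√170·√170) = 161/√28900 = 0.9471

0.9471


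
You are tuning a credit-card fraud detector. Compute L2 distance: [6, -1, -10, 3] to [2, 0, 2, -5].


d = √((6-2)² + (-1-0)² + (-10-2)² + (3+ 5)²)
  = √(16 + 1 + 144 + 64)
  = √225 = 15.0

15.0


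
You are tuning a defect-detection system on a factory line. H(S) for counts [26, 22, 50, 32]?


Probabilities: [26/130, 22/130, 50/130, 32/130] ≈ [0.2, 0.1692, 0.3846, 0.2462]
H = -((26/130)·log₂(26/130) + (22/130)·log₂(22/130) + (50/130)·log₂(50/130) + (32/130)·log₂(32/130))
  = 1.9261 bits

1.9261 bits


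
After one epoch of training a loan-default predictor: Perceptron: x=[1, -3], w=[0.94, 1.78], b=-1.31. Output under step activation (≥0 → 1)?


z = (1)·(0.94) + (-3)·(1.78) - 1.31
  = -5.71
step(z) = 0 (z<0)

0


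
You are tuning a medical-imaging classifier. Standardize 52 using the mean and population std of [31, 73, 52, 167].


μ = 80.75, σ = 51.9633
z = (52 - 80.75)/51.9633 = -0.5533

-0.5533


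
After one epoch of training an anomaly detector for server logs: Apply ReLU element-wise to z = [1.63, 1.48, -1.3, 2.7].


ReLU(1.63) = max(0, 1.63) = 1.63
ReLU(1.48) = max(0, 1.48) = 1.48
ReLU(-1.3) = max(0, -1.3) = 0.0
ReLU(2.7) = max(0, 2.7) = 2.7
result = [1.63, 1.48, 0.0, 2.7]

[1.63, 1.48, 0.0, 2.7]


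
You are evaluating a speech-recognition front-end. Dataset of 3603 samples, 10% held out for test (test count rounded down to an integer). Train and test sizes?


Test = ⌊3603·10/100⌋ = 360
Train = 3603 - 360 = 3243

Train: 3243, Test: 360


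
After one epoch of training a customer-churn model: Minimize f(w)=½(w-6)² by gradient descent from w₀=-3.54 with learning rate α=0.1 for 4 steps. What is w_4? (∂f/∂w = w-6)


step 1: grad = -3.54-6 = -9.54; w = -3.54 - 0.1·(-9.54) = -2.586
step 2: grad = -2.586-6 = -8.586; w = -2.586 - 0.1·(-8.586) = -1.7274
step 3: grad = -1.7274-6 = -7.7274; w = -1.7274 - 0.1·(-7.7274) = -0.95466
step 4: grad = -0.95466-6 = -6.95466; w = -0.95466 - 0.1·(-6.95466) = -0.259194

-0.259194


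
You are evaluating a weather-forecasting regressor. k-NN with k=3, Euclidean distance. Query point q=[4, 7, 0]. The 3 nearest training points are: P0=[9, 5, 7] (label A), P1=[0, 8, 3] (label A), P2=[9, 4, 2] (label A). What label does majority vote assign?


d(q,P0) = 8.8318  (label A)
d(q,P1) = 5.099  (label A)
d(q,P2) = 6.1644  (label A)
Votes: A=3, B=0
Majority → A

A


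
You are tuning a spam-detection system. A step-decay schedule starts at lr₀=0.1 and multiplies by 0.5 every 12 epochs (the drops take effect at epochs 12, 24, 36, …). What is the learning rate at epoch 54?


n_drops = ⌊54/12⌋ = 4
lr = 0.1·0.5^4 = 0.1·0.0625 = 0.00625

0.00625


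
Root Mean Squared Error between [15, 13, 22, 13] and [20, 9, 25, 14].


MSE = 51/4 = 12.75
RMSE = √(51/4) = 3.5707

3.5707


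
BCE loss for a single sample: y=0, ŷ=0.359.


BCE = -[y·ln(p) + (1-y)·ln(1-p)]
= -0 - 1·ln(1-0.359)
= -ln(0.641) = 0.4447

0.4447


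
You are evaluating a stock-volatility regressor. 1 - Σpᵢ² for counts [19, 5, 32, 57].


Probabilities: [19/113, 5/113, 32/113, 57/113] ≈ [0.1681, 0.0442, 0.2832, 0.5044]
Σpᵢ² = (361 + 25 + 1024 + 3249)/113² = 4659/12769
Gini = 1 - Σpᵢ² = 1 - 4659/12769 = 0.6351

0.6351


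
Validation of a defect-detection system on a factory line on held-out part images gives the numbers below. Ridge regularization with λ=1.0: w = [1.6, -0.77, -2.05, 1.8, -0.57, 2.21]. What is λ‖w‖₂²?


‖w‖₂² = (1.6)² + (-0.77)² + (-2.05)² + (1.8)² + (-0.57)² + (2.21)²
     = 2.56 + 0.5929 + 4.2025 + 3.24 + 0.3249 + 4.8841
     = 15.8044
λ·‖w‖₂² = 1.0·15.8044 = 15.8044

15.8044


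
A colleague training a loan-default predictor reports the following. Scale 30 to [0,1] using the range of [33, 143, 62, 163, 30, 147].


min=30, max=163
(30-30)/(163-30) = 0/133 = 0.0

0.0


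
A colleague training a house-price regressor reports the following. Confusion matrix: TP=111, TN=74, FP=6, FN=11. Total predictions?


Total = TP + TN + FP + FN
= 111 + 74 + 6 + 11
= 202
(Predicted positive: 117, predicted negative: 85)

202


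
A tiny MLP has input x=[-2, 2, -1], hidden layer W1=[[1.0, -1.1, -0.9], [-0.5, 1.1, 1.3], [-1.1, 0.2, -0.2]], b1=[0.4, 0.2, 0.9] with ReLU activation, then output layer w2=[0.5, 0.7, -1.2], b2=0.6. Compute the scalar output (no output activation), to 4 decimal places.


z1[0] = (1.0)·(-2) + (-1.1)·(2) + (-0.9)·(-1) + 0.4 = -2.9
z1[1] = (-0.5)·(-2) + (1.1)·(2) + (1.3)·(-1) + 0.2 = 2.1
z1[2] = (-1.1)·(-2) + (0.2)·(2) + (-0.2)·(-1) + 0.9 = 3.7
h = ReLU(z1) = [0.0, 2.1, 3.7]
output = (0.5)·(0.0) + (0.7)·(2.1) + (-1.2)·(3.7) + 0.6 = -2.37

-2.37


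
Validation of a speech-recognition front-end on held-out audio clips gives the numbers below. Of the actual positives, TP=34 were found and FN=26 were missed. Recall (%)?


Recall = TP/(TP+FN)
= 34/(34+26)
= 34/60 = 56.67%

56.67%


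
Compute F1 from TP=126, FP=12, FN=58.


Precision = 126/138 = 0.913
Recall = 126/184 = 0.6848
F1 = 2·P·R/(P+R) = 2·TP/(2·TP+FP+FN) = 252/(252+12+58) = 252/322 = 0.7826

0.7826


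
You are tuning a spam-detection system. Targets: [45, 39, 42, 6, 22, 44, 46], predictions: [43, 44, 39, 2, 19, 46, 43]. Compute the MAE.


Absolute errors: |45-43|=2, |39-44|=5, |42-39|=3, |6-2|=4, |22-19|=3, |44-46|=2, |46-43|=3
Sum = 22
MAE = 22/7 = 22/7

22/7


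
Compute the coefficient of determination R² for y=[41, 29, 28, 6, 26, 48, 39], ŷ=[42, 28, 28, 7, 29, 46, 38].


ȳ = 31
SS_res = Σ(y-ŷ)² = 17
SS_tot = Σ(y-ȳ)² = 1116
R² = 1 - SS_res/SS_tot = 1 - 0.0152 = 0.9848

0.9848


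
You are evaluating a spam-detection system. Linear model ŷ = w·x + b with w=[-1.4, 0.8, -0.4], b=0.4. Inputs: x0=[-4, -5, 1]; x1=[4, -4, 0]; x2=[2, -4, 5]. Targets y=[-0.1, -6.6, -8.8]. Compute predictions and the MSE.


ŷ0 = (-1.4)·(-4) + (0.8)·(-5) + (-0.4)·(1) + 0.4 = 1.6
ŷ1 = (-1.4)·(4) + (0.8)·(-4) + (-0.4)·(0) + 0.4 = -8.4
ŷ2 = (-1.4)·(2) + (0.8)·(-4) + (-0.4)·(5) + 0.4 = -7.6
errors² = [2.89, 3.24, 1.44]
MSE = 7.5700/3 = 2.5233

2.5233


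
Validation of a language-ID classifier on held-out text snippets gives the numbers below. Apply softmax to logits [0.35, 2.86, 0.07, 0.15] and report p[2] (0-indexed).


Exponentials: e^0.35=1.4191, e^2.86=17.4615, e^0.07=1.0725, e^0.15=1.1618
Sum = 21.1149
Softmax = [0.0672, 0.827, 0.0508, 0.055]
p[2] = 1.0725/21.1149 = 0.0508

0.0508


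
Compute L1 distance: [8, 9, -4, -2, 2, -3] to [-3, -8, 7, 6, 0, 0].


d = |8+ 3| + |9+ 8| + |-4-7| + |-2-6| + |2-0| + |-3-0|
  = 11 + 17 + 11 + 8 + 2 + 3
  = 52

52


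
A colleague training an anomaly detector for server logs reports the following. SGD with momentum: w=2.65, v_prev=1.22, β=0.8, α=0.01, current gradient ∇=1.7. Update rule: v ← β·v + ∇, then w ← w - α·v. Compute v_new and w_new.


v_new = 0.8·1.22 + 1.7 = 0.976 + 1.7 = 2.676
w_new = 2.65 - 0.01·2.676 = 2.65 - 0.02676 = 2.62324

v_new=2.676, w_new=2.62324


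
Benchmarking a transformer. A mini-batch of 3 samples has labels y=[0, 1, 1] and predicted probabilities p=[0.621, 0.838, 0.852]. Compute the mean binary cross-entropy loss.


L[0] = -ln(1-0.621) = -ln(0.379) = 0.9702
L[1] = -ln(0.838) = 0.1767
L[2] = -ln(0.852) = 0.1602
mean = (0.9702 + 0.1767 + 0.1602)/3 = 0.4357

0.4357


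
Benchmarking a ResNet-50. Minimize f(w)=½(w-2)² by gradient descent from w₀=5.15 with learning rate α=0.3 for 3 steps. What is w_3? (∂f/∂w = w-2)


step 1: grad = 5.15-2 = 3.15; w = 5.15 - 0.3·(3.15) = 4.205
step 2: grad = 4.205-2 = 2.205; w = 4.205 - 0.3·(2.205) = 3.5435
step 3: grad = 3.5435-2 = 1.5435; w = 3.5435 - 0.3·(1.5435) = 3.08045

3.08045


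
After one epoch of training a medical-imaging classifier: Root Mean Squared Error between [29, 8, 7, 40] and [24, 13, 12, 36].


MSE = 91/4 = 22.75
RMSE = √(91/4) = 4.7697

4.7697


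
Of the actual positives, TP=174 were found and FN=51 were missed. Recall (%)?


Recall = TP/(TP+FN)
= 174/(174+51)
= 174/225 = 77.33%

77.33%


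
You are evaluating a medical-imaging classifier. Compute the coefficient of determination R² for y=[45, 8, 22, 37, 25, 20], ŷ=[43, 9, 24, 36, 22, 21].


ȳ = 26.1667
SS_res = Σ(y-ŷ)² = 20
SS_tot = Σ(y-ȳ)² = 858.83
R² = 1 - SS_res/SS_tot = 1 - 0.0233 = 0.9767

0.9767


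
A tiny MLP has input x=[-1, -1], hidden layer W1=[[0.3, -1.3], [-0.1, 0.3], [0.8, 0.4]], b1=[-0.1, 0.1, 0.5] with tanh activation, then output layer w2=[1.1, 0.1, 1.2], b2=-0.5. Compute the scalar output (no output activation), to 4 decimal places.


z1[0] = (0.3)·(-1) + (-1.3)·(-1) - 0.1 = 0.9
z1[1] = (-0.1)·(-1) + (0.3)·(-1) + 0.1 = -0.1
z1[2] = (0.8)·(-1) + (0.4)·(-1) + 0.5 = -0.7
h = tanh(z1) = [0.7163, -0.0997, -0.6044]
output = (1.1)·(0.7163) + (0.1)·(-0.0997) + (1.2)·(-0.6044) - 0.5 = -0.4473

-0.4473


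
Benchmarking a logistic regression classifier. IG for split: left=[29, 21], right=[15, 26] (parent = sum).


Parent = [44, 47], H_parent = 0.9992
H_left = 0.9815 (n=50), H_right = 0.9474 (n=41)
H_children = (50/91)·0.9815 + (41/91)·0.9474 = 0.9661
IG = 0.9992 - 0.9661 = 0.0331

0.0331


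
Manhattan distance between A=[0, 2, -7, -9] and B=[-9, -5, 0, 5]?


d = |0+ 9| + |2+ 5| + |-7-0| + |-9-5|
  = 9 + 7 + 7 + 14
  = 37

37


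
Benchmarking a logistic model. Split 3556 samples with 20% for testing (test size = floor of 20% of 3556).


Test = ⌊3556·20/100⌋ = 711
Train = 3556 - 711 = 2845

Train: 2845, Test: 711


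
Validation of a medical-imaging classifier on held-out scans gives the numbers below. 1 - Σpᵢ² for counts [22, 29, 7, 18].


Probabilities: [22/76, 29/76, 7/76, 18/76] ≈ [0.2895, 0.3816, 0.0921, 0.2368]
Σpᵢ² = (484 + 841 + 49 + 324)/76² = 1698/5776
Gini = 1 - Σpᵢ² = 1 - 1698/5776 = 0.706

0.706


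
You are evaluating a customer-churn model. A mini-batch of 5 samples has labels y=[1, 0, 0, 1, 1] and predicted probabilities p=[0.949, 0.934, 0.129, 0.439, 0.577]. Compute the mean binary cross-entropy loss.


L[0] = -ln(0.949) = 0.0523
L[1] = -ln(1-0.934) = -ln(0.066) = 2.7181
L[2] = -ln(1-0.129) = -ln(0.871) = 0.1381
L[3] = -ln(0.439) = 0.8233
L[4] = -ln(0.577) = 0.5499
mean = (0.0523 + 2.7181 + 0.1381 + 0.8233 + 0.5499)/5 = 0.8563

0.8563


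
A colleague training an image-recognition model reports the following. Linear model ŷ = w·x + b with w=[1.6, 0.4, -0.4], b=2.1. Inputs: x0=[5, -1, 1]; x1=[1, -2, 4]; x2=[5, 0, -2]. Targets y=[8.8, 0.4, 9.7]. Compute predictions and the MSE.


ŷ0 = (1.6)·(5) + (0.4)·(-1) + (-0.4)·(1) + 2.1 = 9.3
ŷ1 = (1.6)·(1) + (0.4)·(-2) + (-0.4)·(4) + 2.1 = 1.3
ŷ2 = (1.6)·(5) + (0.4)·(0) + (-0.4)·(-2) + 2.1 = 10.9
errors² = [0.25, 0.81, 1.44]
MSE = 2.5000/3 = 0.8333

0.8333


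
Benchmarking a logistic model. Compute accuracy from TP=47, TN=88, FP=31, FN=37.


Accuracy = (TP+TN)/(TP+TN+FP+FN)
= (47+88)/(203)
= 135/203 = 66.5%

66.5%


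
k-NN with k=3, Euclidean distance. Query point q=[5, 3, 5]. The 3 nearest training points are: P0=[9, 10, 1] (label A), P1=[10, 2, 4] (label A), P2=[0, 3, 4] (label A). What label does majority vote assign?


d(q,P0) = 9.0  (label A)
d(q,P1) = 5.1962  (label A)
d(q,P2) = 5.099  (label A)
Votes: A=3, B=0
Majority → A

A


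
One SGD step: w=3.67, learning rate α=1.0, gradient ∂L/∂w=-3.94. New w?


w_new = w - α·∇
= 3.67 - 1.0·-3.94
= 3.67 + 3.94
= 7.61

7.61


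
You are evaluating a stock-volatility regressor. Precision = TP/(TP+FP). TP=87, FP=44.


Precision = TP/(TP+FP)
= 87/(87+44)
= 87/131 = 66.41%

66.41%


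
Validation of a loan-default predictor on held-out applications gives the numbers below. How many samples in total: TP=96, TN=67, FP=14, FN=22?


Total = TP + TN + FP + FN
= 96 + 67 + 14 + 22
= 199
(Predicted positive: 110, predicted negative: 89)

199


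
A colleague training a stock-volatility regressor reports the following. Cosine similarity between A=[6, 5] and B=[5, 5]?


A·B = 6·5 + 5·5 = 55
‖A‖ = √61 = 7.8102, ‖B‖ = √50 = 7.0711
cos = 55/(√61·√50) = 55/√3050 = 0.9959

0.9959


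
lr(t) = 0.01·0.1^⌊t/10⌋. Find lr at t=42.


n_drops = ⌊42/10⌋ = 4
lr = 0.01·0.1^4 = 0.01·0.0001 = 0.000001

0.000001


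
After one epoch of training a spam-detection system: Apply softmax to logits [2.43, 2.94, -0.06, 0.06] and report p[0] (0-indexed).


Exponentials: e^2.43=11.3589, e^2.94=18.9158, e^-0.06=0.9418, e^0.06=1.0618
Sum = 32.2783
Softmax = [0.3519, 0.586, 0.0292, 0.0329]
p[0] = 11.3589/32.2783 = 0.3519

0.3519


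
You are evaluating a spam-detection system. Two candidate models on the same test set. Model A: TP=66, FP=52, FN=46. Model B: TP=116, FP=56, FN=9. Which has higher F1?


Model A: P=66/118=0.5593, R=66/112=0.5893, F1=2PR/(P+R)=2TP/(2TP+FP+FN)=132/230=0.5739
Model B: P=116/172=0.6744, R=116/125=0.928, F1=2PR/(P+R)=2TP/(2TP+FP+FN)=232/297=0.7811
0.5739 < 0.7811 → Model B

Model B


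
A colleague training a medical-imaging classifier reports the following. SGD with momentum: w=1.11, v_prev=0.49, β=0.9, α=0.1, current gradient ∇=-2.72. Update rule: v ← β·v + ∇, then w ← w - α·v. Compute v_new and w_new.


v_new = 0.9·0.49 - 2.72 = 0.441 - 2.72 = -2.279
w_new = 1.11 - 0.1·-2.279 = 1.11 + 0.2279 = 1.3379

v_new=-2.279, w_new=1.3379


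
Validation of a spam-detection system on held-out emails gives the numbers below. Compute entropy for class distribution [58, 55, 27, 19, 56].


Probabilities: [58/215, 55/215, 27/215, 19/215, 56/215] ≈ [0.2698, 0.2558, 0.1256, 0.0884, 0.2605]
H = -((58/215)·log₂(58/215) + (55/215)·log₂(55/215) + (27/215)·log₂(27/215) + (19/215)·log₂(19/215) + (56/215)·log₂(56/215))
  = 2.2038 bits

2.2038 bits


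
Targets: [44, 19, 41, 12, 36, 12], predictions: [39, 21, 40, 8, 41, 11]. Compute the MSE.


Squared errors: (44-39)²=25, (19-21)²=4, (41-40)²=1, (12-8)²=16, (36-41)²=25, (12-11)²=1
Sum = 72
MSE = 72/6 = 12

12


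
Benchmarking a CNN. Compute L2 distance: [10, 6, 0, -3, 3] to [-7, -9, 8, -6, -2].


d = √((10+ 7)² + (6+ 9)² + (0-8)² + (-3+ 6)² + (3+ 2)²)
  = √(289 + 225 + 64 + 9 + 25)
  = √612 = 24.7386

24.7386


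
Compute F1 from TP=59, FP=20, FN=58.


Precision = 59/79 = 0.7468
Recall = 59/117 = 0.5043
F1 = 2·P·R/(P+R) = 2·TP/(2·TP+FP+FN) = 118/(118+20+58) = 118/196 = 0.602

0.602


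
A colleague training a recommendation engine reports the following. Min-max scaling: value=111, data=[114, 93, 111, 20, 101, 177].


min=20, max=177
(111-20)/(177-20) = 91/157 = 0.5796

0.5796


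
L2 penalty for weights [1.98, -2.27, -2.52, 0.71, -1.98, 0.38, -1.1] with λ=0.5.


‖w‖₂² = (1.98)² + (-2.27)² + (-2.52)² + (0.71)² + (-1.98)² + (0.38)² + (-1.1)²
     = 3.9204 + 5.1529 + 6.3504 + 0.5041 + 3.9204 + 0.1444 + 1.21
     = 21.2026
λ·‖w‖₂² = 0.5·21.2026 = 10.6013

10.6013


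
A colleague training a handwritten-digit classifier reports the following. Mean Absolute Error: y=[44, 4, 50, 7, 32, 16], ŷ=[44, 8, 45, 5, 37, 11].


Absolute errors: |44-44|=0, |4-8|=4, |50-45|=5, |7-5|=2, |32-37|=5, |16-11|=5
Sum = 21
MAE = 21/6 = 7/2

7/2


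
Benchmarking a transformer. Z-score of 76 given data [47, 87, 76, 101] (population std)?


μ = 77.75, σ = 19.8416
z = (76 - 77.75)/19.8416 = -0.0882

-0.0882


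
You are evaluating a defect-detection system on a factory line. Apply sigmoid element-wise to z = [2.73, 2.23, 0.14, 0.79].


σ(2.73) = 1/(1+e^-2.73) = 0.9388
σ(2.23) = 1/(1+e^-2.23) = 0.9029
σ(0.14) = 1/(1+e^-0.14) = 0.5349
σ(0.79) = 1/(1+e^-0.79) = 0.6878
result = [0.9388, 0.9029, 0.5349, 0.6878]

[0.9388, 0.9029, 0.5349, 0.6878]


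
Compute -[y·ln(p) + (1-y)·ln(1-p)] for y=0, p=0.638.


BCE = -[y·ln(p) + (1-y)·ln(1-p)]
= -0 - 1·ln(1-0.638)
= -ln(0.362) = 1.0161

1.0161


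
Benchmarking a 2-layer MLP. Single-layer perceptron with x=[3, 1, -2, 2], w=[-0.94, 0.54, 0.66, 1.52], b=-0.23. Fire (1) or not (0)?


z = (3)·(-0.94) + (1)·(0.54) + (-2)·(0.66) + (2)·(1.52) - 0.23
  = -0.79
step(z) = 0 (z<0)

0


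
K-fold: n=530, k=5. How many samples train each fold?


Fold size = 530/5 = 106
Training per fold = 530 - 106 = 424

424


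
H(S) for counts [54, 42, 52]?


Probabilities: [54/148, 42/148, 52/148] ≈ [0.3649, 0.2838, 0.3514]
H = -((54/148)·log₂(54/148) + (42/148)·log₂(42/148) + (52/148)·log₂(52/148))
  = 1.5766 bits

1.5766 bits


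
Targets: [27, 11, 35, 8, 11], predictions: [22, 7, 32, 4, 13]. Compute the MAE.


Absolute errors: |27-22|=5, |11-7|=4, |35-32|=3, |8-4|=4, |11-13|=2
Sum = 18
MAE = 18/5 = 18/5

18/5


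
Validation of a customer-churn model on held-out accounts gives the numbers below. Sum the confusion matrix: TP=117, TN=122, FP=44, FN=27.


Total = TP + TN + FP + FN
= 117 + 122 + 44 + 27
= 310
(Predicted positive: 161, predicted negative: 149)

310


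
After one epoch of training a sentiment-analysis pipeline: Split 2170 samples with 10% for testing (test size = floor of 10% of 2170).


Test = ⌊2170·10/100⌋ = 217
Train = 2170 - 217 = 1953

Train: 1953, Test: 217


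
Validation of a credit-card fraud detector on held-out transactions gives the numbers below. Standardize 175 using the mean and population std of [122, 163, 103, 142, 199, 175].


μ = 150.6667, σ = 32.2731
z = (175 - 150.6667)/32.2731 = 0.754

0.754


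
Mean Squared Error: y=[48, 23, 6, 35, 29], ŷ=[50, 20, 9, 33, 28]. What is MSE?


Squared errors: (48-50)²=4, (23-20)²=9, (6-9)²=9, (35-33)²=4, (29-28)²=1
Sum = 27
MSE = 27/5 = 27/5

27/5


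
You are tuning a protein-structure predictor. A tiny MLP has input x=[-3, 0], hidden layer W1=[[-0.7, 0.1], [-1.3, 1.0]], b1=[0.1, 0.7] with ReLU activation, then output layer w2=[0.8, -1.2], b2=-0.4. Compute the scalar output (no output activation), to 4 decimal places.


z1[0] = (-0.7)·(-3) + (0.1)·(0) + 0.1 = 2.2
z1[1] = (-1.3)·(-3) + (1.0)·(0) + 0.7 = 4.6
h = ReLU(z1) = [2.2, 4.6]
output = (0.8)·(2.2) + (-1.2)·(4.6) - 0.4 = -4.16

-4.16


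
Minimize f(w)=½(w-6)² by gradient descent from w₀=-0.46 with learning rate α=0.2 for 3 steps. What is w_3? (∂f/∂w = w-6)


step 1: grad = -0.46-6 = -6.46; w = -0.46 - 0.2·(-6.46) = 0.832
step 2: grad = 0.832-6 = -5.168; w = 0.832 - 0.2·(-5.168) = 1.8656
step 3: grad = 1.8656-6 = -4.1344; w = 1.8656 - 0.2·(-4.1344) = 2.69248

2.69248


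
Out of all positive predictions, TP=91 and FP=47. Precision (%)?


Precision = TP/(TP+FP)
= 91/(91+47)
= 91/138 = 65.94%

65.94%


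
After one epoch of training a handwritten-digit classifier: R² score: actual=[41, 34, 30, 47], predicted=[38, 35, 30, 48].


ȳ = 38
SS_res = Σ(y-ŷ)² = 11
SS_tot = Σ(y-ȳ)² = 170
R² = 1 - SS_res/SS_tot = 1 - 0.0647 = 0.9353

0.9353


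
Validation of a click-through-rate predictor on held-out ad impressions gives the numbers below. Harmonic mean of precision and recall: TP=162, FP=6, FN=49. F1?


Precision = 162/168 = 0.9643
Recall = 162/211 = 0.7678
F1 = 2·P·R/(P+R) = 2·TP/(2·TP+FP+FN) = 324/(324+6+49) = 324/379 = 0.8549

0.8549


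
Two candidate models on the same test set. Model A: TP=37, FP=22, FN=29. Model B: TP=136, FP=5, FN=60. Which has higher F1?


Model A: P=37/59=0.6271, R=37/66=0.5606, F1=2PR/(P+R)=2TP/(2TP+FP+FN)=74/125=0.592
Model B: P=136/141=0.9645, R=136/196=0.6939, F1=2PR/(P+R)=2TP/(2TP+FP+FN)=272/337=0.8071
0.592 < 0.8071 → Model B

Model B


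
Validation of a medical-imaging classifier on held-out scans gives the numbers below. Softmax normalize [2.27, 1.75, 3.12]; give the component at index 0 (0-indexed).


Exponentials: e^2.27=9.6794, e^1.75=5.7546, e^3.12=22.6464
Sum = 38.0804
Softmax = [0.2542, 0.1511, 0.5947]
p[0] = 9.6794/38.0804 = 0.2542

0.2542


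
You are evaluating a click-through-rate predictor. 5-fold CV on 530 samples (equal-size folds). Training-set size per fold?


Fold size = 530/5 = 106
Training per fold = 530 - 106 = 424

424


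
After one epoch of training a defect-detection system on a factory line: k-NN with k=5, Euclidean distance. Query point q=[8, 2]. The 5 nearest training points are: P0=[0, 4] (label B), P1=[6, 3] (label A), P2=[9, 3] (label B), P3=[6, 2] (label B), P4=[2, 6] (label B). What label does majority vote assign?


d(q,P0) = 8.2462  (label B)
d(q,P1) = 2.2361  (label A)
d(q,P2) = 1.4142  (label B)
d(q,P3) = 2.0  (label B)
d(q,P4) = 7.2111  (label B)
Votes: A=1, B=4
Majority → B

B


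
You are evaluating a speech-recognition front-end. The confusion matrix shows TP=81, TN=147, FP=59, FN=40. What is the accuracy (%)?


Accuracy = (TP+TN)/(TP+TN+FP+FN)
= (81+147)/(327)
= 228/327 = 69.72%

69.72%


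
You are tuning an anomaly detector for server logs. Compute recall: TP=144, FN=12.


Recall = TP/(TP+FN)
= 144/(144+12)
= 144/156 = 92.31%

92.31%


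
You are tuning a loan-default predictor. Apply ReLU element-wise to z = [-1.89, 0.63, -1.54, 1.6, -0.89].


ReLU(-1.89) = max(0, -1.89) = 0.0
ReLU(0.63) = max(0, 0.63) = 0.63
ReLU(-1.54) = max(0, -1.54) = 0.0
ReLU(1.6) = max(0, 1.6) = 1.6
ReLU(-0.89) = max(0, -0.89) = 0.0
result = [0.0, 0.63, 0.0, 1.6, 0.0]

[0.0, 0.63, 0.0, 1.6, 0.0]


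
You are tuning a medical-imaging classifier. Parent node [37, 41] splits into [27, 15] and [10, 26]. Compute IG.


Parent = [37, 41], H_parent = 0.9981
H_left = 0.9403 (n=42), H_right = 0.8524 (n=36)
H_children = (42/78)·0.9403 + (36/78)·0.8524 = 0.8997
IG = 0.9981 - 0.8997 = 0.0984

0.0984


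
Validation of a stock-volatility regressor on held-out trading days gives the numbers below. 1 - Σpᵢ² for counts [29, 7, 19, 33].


Probabilities: [29/88, 7/88, 19/88, 33/88] ≈ [0.3295, 0.0795, 0.2159, 0.375]
Σpᵢ² = (841 + 49 + 361 + 1089)/88² = 2340/7744
Gini = 1 - Σpᵢ² = 1 - 2340/7744 = 0.6978

0.6978


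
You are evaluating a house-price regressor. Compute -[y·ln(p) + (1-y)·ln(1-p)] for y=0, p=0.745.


BCE = -[y·ln(p) + (1-y)·ln(1-p)]
= -0 - 1·ln(1-0.745)
= -ln(0.255) = 1.3665

1.3665


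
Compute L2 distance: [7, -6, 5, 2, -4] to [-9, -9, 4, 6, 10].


d = √((7+ 9)² + (-6+ 9)² + (5-4)² + (2-6)² + (-4-10)²)
  = √(256 + 9 + 1 + 16 + 196)
  = √478 = 21.8632

21.8632


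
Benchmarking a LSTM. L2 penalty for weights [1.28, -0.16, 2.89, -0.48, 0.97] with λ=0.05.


‖w‖₂² = (1.28)² + (-0.16)² + (2.89)² + (-0.48)² + (0.97)²
     = 1.6384 + 0.0256 + 8.3521 + 0.2304 + 0.9409
     = 11.1874
λ·‖w‖₂² = 0.05·11.1874 = 0.55937

0.55937


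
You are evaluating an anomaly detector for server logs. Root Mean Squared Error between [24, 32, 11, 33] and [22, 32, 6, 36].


MSE = 38/4 = 9.5
RMSE = √(38/4) = 3.0822

3.0822


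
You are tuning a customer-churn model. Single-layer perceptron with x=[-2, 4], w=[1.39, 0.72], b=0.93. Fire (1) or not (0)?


z = (-2)·(1.39) + (4)·(0.72) + 0.93
  = 1.03
step(z) = 1 (z≥0)

1


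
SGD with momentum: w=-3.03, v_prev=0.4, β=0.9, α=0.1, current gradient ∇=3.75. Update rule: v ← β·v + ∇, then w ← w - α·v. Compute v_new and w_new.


v_new = 0.9·0.4 + 3.75 = 0.36 + 3.75 = 4.11
w_new = -3.03 - 0.1·4.11 = -3.03 - 0.411 = -3.441

v_new=4.11, w_new=-3.441


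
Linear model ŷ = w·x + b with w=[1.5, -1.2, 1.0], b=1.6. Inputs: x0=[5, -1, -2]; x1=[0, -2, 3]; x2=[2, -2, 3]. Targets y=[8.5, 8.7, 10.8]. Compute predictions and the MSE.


ŷ0 = (1.5)·(5) + (-1.2)·(-1) + (1.0)·(-2) + 1.6 = 8.3
ŷ1 = (1.5)·(0) + (-1.2)·(-2) + (1.0)·(3) + 1.6 = 7.0
ŷ2 = (1.5)·(2) + (-1.2)·(-2) + (1.0)·(3) + 1.6 = 10.0
errors² = [0.04, 2.89, 0.64]
MSE = 3.5700/3 = 1.19

1.19


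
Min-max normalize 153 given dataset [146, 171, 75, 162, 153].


min=75, max=171
(153-75)/(171-75) = 78/96 = 0.8125

0.8125


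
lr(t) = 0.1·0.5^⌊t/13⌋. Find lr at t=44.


n_drops = ⌊44/13⌋ = 3
lr = 0.1·0.5^3 = 0.1·0.125 = 0.0125

0.0125


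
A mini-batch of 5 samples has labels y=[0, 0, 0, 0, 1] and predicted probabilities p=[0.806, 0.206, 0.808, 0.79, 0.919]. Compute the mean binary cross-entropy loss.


L[0] = -ln(1-0.806) = -ln(0.194) = 1.6399
L[1] = -ln(1-0.206) = -ln(0.794) = 0.2307
L[2] = -ln(1-0.808) = -ln(0.192) = 1.6503
L[3] = -ln(1-0.79) = -ln(0.21) = 1.5606
L[4] = -ln(0.919) = 0.0845
mean = (1.6399 + 0.2307 + 1.6503 + 1.5606 + 0.0845)/5 = 1.0332

1.0332


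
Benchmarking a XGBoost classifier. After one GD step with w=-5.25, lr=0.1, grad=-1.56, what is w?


w_new = w - α·∇
= -5.25 - 0.1·-1.56
= -5.25 + 0.156
= -5.094

-5.094


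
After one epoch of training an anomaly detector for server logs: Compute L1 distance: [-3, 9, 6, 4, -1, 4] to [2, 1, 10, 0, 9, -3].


d = |-3-2| + |9-1| + |6-10| + |4-0| + |-1-9| + |4+ 3|
  = 5 + 8 + 4 + 4 + 10 + 7
  = 38

38


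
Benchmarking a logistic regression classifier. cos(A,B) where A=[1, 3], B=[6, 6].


A·B = 1·6 + 3·6 = 24
‖A‖ = √10 = 3.1623, ‖B‖ = √72 = 8.4853
cos = 24/(√10·√72) = 24/√720 = 0.8944

0.8944


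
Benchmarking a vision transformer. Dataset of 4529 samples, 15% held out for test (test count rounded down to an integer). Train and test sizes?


Test = ⌊4529·15/100⌋ = 679
Train = 4529 - 679 = 3850

Train: 3850, Test: 679


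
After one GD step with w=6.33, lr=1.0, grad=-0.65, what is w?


w_new = w - α·∇
= 6.33 - 1.0·-0.65
= 6.33 + 0.65
= 6.98

6.98


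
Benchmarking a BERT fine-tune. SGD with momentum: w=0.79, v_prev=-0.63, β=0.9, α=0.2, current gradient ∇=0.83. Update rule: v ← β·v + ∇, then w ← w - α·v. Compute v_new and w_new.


v_new = 0.9·-0.63 + 0.83 = -0.567 + 0.83 = 0.263
w_new = 0.79 - 0.2·0.263 = 0.79 - 0.0526 = 0.7374

v_new=0.263, w_new=0.7374


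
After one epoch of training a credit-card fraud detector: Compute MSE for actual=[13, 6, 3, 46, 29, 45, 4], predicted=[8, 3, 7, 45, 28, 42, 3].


Squared errors: (13-8)²=25, (6-3)²=9, (3-7)²=16, (46-45)²=1, (29-28)²=1, (45-42)²=9, (4-3)²=1
Sum = 62
MSE = 62/7 = 62/7

62/7


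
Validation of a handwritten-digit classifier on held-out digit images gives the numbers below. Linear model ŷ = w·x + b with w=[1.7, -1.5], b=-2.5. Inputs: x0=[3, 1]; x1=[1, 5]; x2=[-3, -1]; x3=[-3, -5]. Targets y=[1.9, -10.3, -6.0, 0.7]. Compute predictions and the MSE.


ŷ0 = (1.7)·(3) + (-1.5)·(1) - 2.5 = 1.1
ŷ1 = (1.7)·(1) + (-1.5)·(5) - 2.5 = -8.3
ŷ2 = (1.7)·(-3) + (-1.5)·(-1) - 2.5 = -6.1
ŷ3 = (1.7)·(-3) + (-1.5)·(-5) - 2.5 = -0.1
errors² = [0.64, 4.0, 0.01, 0.64]
MSE = 5.2900/4 = 1.3225

1.3225


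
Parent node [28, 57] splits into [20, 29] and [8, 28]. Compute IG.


Parent = [28, 57], H_parent = 0.9143
H_left = 0.9755 (n=49), H_right = 0.7642 (n=36)
H_children = (49/85)·0.9755 + (36/85)·0.7642 = 0.886
IG = 0.9143 - 0.886 = 0.0283

0.0283


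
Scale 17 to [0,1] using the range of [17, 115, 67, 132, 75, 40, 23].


min=17, max=132
(17-17)/(132-17) = 0/115 = 0.0

0.0


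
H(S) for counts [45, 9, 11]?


Probabilities: [45/65, 9/65, 11/65] ≈ [0.6923, 0.1385, 0.1692]
H = -((45/65)·log₂(45/65) + (9/65)·log₂(9/65) + (11/65)·log₂(11/65))
  = 1.196 bits

1.196 bits


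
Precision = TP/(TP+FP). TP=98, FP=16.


Precision = TP/(TP+FP)
= 98/(98+16)
= 98/114 = 85.96%

85.96%


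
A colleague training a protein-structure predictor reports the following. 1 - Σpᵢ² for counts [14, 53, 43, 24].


Probabilities: [14/134, 53/134, 43/134, 24/134] ≈ [0.1045, 0.3955, 0.3209, 0.1791]
Σpᵢ² = (196 + 2809 + 1849 + 576)/134² = 5430/17956
Gini = 1 - Σpᵢ² = 1 - 5430/17956 = 0.6976

0.6976


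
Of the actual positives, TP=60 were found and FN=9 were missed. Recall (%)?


Recall = TP/(TP+FN)
= 60/(60+9)
= 60/69 = 86.96%

86.96%


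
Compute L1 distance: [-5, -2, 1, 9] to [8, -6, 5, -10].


d = |-5-8| + |-2+ 6| + |1-5| + |9+ 10|
  = 13 + 4 + 4 + 19
  = 40

40


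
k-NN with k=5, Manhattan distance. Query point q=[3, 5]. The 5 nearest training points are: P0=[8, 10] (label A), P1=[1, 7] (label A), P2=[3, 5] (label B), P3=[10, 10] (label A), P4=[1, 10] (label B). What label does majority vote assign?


d(q,P0) = 10  (label A)
d(q,P1) = 4  (label A)
d(q,P2) = 0  (label B)
d(q,P3) = 12  (label A)
d(q,P4) = 7  (label B)
Votes: A=3, B=2
Majority → A

A


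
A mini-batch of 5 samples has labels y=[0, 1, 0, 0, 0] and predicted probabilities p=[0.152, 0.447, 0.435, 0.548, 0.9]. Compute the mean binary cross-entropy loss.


L[0] = -ln(1-0.152) = -ln(0.848) = 0.1649
L[1] = -ln(0.447) = 0.8052
L[2] = -ln(1-0.435) = -ln(0.565) = 0.5709
L[3] = -ln(1-0.548) = -ln(0.452) = 0.7941
L[4] = -ln(1-0.9) = -ln(0.1) = 2.3026
mean = (0.1649 + 0.8052 + 0.5709 + 0.7941 + 2.3026)/5 = 0.9275

0.9275


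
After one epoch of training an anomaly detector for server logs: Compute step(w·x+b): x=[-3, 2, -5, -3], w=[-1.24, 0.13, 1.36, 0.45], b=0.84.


z = (-3)·(-1.24) + (2)·(0.13) + (-5)·(1.36) + (-3)·(0.45) + 0.84
  = -3.33
step(z) = 0 (z<0)

0


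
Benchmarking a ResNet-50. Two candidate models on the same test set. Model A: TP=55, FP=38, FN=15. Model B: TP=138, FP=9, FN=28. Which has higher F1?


Model A: P=55/93=0.5914, R=55/70=0.7857, F1=2PR/(P+R)=2TP/(2TP+FP+FN)=110/163=0.6748
Model B: P=138/147=0.9388, R=138/166=0.8313, F1=2PR/(P+R)=2TP/(2TP+FP+FN)=276/313=0.8818
0.6748 < 0.8818 → Model B

Model B


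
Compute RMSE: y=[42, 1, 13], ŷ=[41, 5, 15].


MSE = 21/3 = 7
RMSE = √(21/3) = 2.6458

2.6458


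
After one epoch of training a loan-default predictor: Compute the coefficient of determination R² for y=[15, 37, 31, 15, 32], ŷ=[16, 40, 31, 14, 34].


ȳ = 26
SS_res = Σ(y-ŷ)² = 15
SS_tot = Σ(y-ȳ)² = 424
R² = 1 - SS_res/SS_tot = 1 - 0.0354 = 0.9646

0.9646


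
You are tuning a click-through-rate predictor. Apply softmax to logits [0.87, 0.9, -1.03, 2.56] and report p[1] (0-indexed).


Exponentials: e^0.87=2.3869, e^0.9=2.4596, e^-1.03=0.357, e^2.56=12.9358
Sum = 18.1393
Softmax = [0.1316, 0.1356, 0.0197, 0.7131]
p[1] = 2.4596/18.1393 = 0.1356

0.1356


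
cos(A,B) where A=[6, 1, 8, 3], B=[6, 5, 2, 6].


A·B = 6·6 + 1·5 + 8·2 + 3·6 = 75
‖A‖ = √110 = 10.4881, ‖B‖ = √101 = 10.0499
cos = 75/(√110·√101) = 75/√11110 = 0.7115

0.7115


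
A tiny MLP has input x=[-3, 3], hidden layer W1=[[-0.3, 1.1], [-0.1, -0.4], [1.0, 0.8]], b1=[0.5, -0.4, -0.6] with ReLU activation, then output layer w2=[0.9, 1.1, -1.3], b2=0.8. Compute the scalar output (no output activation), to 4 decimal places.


z1[0] = (-0.3)·(-3) + (1.1)·(3) + 0.5 = 4.7
z1[1] = (-0.1)·(-3) + (-0.4)·(3) - 0.4 = -1.3
z1[2] = (1.0)·(-3) + (0.8)·(3) - 0.6 = -1.2
h = ReLU(z1) = [4.7, 0.0, 0.0]
output = (0.9)·(4.7) + (1.1)·(0.0) + (-1.3)·(0.0) + 0.8 = 5.03

5.03


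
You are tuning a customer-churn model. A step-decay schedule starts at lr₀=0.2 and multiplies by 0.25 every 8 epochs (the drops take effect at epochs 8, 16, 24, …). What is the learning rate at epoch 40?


n_drops = ⌊40/8⌋ = 5
lr = 0.2·0.25^5 = 0.2·0.0009765625 = 0.0001953125

0.0001953125


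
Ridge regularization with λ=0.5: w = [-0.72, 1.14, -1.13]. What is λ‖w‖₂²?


‖w‖₂² = (-0.72)² + (1.14)² + (-1.13)²
     = 0.5184 + 1.2996 + 1.2769
     = 3.0949
λ·‖w‖₂² = 0.5·3.0949 = 1.54745

1.54745


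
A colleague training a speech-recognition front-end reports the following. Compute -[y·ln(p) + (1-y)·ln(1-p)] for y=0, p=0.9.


BCE = -[y·ln(p) + (1-y)·ln(1-p)]
= -0 - 1·ln(1-0.9)
= -ln(0.1) = 2.3026

2.3026


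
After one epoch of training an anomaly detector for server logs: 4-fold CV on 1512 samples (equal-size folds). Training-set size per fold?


Fold size = 1512/4 = 378
Training per fold = 1512 - 378 = 1134

1134


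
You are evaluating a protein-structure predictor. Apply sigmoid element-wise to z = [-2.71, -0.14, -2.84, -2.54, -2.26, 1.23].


σ(-2.71) = 1/(1+e^2.71) = 0.0624
σ(-0.14) = 1/(1+e^0.14) = 0.4651
σ(-2.84) = 1/(1+e^2.84) = 0.0552
σ(-2.54) = 1/(1+e^2.54) = 0.0731
σ(-2.26) = 1/(1+e^2.26) = 0.0945
σ(1.23) = 1/(1+e^-1.23) = 0.7738
result = [0.0624, 0.4651, 0.0552, 0.0731, 0.0945, 0.7738]

[0.0624, 0.4651, 0.0552, 0.0731, 0.0945, 0.7738]


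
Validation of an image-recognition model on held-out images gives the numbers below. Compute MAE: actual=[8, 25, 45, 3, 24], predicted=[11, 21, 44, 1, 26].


Absolute errors: |8-11|=3, |25-21|=4, |45-44|=1, |3-1|=2, |24-26|=2
Sum = 12
MAE = 12/5 = 12/5

12/5


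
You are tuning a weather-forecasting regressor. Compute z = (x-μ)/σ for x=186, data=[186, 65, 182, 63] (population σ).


μ = 124, σ = 60.0208
z = (186 - 124)/60.0208 = 1.033

1.033


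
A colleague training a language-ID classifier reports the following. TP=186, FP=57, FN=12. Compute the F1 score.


Precision = 186/243 = 0.7654
Recall = 186/198 = 0.9394
F1 = 2·P·R/(P+R) = 2·TP/(2·TP+FP+FN) = 372/(372+57+12) = 372/441 = 0.8435

0.8435


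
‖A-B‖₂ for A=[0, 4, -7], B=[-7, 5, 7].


d = √((0+ 7)² + (4-5)² + (-7-7)²)
  = √(49 + 1 + 196)
  = √246 = 15.6844

15.6844


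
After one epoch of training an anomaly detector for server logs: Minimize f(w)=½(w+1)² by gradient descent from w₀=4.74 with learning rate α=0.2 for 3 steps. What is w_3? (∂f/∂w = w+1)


step 1: grad = 4.74+1 = 5.74; w = 4.74 - 0.2·(5.74) = 3.592
step 2: grad = 3.592+1 = 4.592; w = 3.592 - 0.2·(4.592) = 2.6736
step 3: grad = 2.6736+1 = 3.6736; w = 2.6736 - 0.2·(3.6736) = 1.93888

1.93888


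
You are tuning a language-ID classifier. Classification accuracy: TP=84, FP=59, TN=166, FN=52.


Accuracy = (TP+TN)/(TP+TN+FP+FN)
= (84+166)/(361)
= 250/361 = 69.25%

69.25%


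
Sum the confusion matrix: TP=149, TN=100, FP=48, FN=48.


Total = TP + TN + FP + FN
= 149 + 100 + 48 + 48
= 345
(Predicted positive: 197, predicted negative: 148)

345


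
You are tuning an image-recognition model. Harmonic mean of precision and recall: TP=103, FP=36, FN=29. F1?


Precision = 103/139 = 0.741
Recall = 103/132 = 0.7803
F1 = 2·P·R/(P+R) = 2·TP/(2·TP+FP+FN) = 206/(206+36+29) = 206/271 = 0.7601

0.7601


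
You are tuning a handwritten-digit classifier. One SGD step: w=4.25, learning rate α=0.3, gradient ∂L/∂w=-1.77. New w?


w_new = w - α·∇
= 4.25 - 0.3·-1.77
= 4.25 + 0.531
= 4.781

4.781


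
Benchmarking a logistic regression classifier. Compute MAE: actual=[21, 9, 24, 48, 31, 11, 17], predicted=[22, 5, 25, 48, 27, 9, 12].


Absolute errors: |21-22|=1, |9-5|=4, |24-25|=1, |48-48|=0, |31-27|=4, |11-9|=2, |17-12|=5
Sum = 17
MAE = 17/7 = 17/7

17/7


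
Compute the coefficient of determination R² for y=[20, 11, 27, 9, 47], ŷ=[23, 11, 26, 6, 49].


ȳ = 22.8
SS_res = Σ(y-ŷ)² = 23
SS_tot = Σ(y-ȳ)² = 940.8
R² = 1 - SS_res/SS_tot = 1 - 0.0244 = 0.9756

0.9756


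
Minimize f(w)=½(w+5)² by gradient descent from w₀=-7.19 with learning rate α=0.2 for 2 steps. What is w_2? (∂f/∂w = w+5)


step 1: grad = -7.19+5 = -2.19; w = -7.19 - 0.2·(-2.19) = -6.752
step 2: grad = -6.752+5 = -1.752; w = -6.752 - 0.2·(-1.752) = -6.4016

-6.4016


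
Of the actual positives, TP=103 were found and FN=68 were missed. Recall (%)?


Recall = TP/(TP+FN)
= 103/(103+68)
= 103/171 = 60.23%

60.23%


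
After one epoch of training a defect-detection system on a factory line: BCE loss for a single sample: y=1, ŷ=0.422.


BCE = -[y·ln(p) + (1-y)·ln(1-p)]
= -1·ln(0.422) - 0
= -ln(0.422) = 0.8627

0.8627


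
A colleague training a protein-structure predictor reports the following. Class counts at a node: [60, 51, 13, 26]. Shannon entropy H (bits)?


Probabilities: [60/150, 51/150, 13/150, 26/150] ≈ [0.4, 0.34, 0.0867, 0.1733]
H = -((60/150)·log₂(60/150) + (51/150)·log₂(51/150) + (13/150)·log₂(13/150) + (26/150)·log₂(26/150))
  = 1.802 bits

1.802 bits


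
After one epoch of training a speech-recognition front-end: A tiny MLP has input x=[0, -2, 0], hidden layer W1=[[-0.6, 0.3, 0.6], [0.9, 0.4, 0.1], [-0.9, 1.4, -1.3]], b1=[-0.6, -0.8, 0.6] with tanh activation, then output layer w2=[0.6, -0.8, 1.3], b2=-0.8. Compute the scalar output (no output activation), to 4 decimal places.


z1[0] = (-0.6)·(0) + (0.3)·(-2) + (0.6)·(0) - 0.6 = -1.2
z1[1] = (0.9)·(0) + (0.4)·(-2) + (0.1)·(0) - 0.8 = -1.6
z1[2] = (-0.9)·(0) + (1.4)·(-2) + (-1.3)·(0) + 0.6 = -2.2
h = tanh(z1) = [-0.8337, -0.9217, -0.9757]
output = (0.6)·(-0.8337) + (-0.8)·(-0.9217) + (1.3)·(-0.9757) - 0.8 = -1.8313

-1.8313


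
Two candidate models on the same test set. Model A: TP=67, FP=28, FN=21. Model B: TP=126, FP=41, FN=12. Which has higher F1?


Model A: P=67/95=0.7053, R=67/88=0.7614, F1=2PR/(P+R)=2TP/(2TP+FP+FN)=134/183=0.7322
Model B: P=126/167=0.7545, R=126/138=0.913, F1=2PR/(P+R)=2TP/(2TP+FP+FN)=252/305=0.8262
0.7322 < 0.8262 → Model B

Model B


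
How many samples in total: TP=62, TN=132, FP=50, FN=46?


Total = TP + TN + FP + FN
= 62 + 132 + 50 + 46
= 290
(Predicted positive: 112, predicted negative: 178)

290


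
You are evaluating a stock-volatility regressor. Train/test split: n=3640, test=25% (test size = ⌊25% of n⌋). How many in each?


Test = ⌊3640·25/100⌋ = 910
Train = 3640 - 910 = 2730

Train: 2730, Test: 910


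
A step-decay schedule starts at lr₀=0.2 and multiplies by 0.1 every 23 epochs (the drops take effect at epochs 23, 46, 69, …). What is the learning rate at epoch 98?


n_drops = ⌊98/23⌋ = 4
lr = 0.2·0.1^4 = 0.2·0.0001 = 0.00002

0.00002


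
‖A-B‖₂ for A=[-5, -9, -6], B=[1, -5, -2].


d = √((-5-1)² + (-9+ 5)² + (-6+ 2)²)
  = √(36 + 16 + 16)
  = √68 = 8.2462

8.2462


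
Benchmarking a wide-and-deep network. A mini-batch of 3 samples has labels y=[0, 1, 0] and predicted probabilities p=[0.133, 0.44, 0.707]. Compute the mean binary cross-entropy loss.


L[0] = -ln(1-0.133) = -ln(0.867) = 0.1427
L[1] = -ln(0.44) = 0.821
L[2] = -ln(1-0.707) = -ln(0.293) = 1.2276
mean = (0.1427 + 0.821 + 1.2276)/3 = 0.7304

0.7304


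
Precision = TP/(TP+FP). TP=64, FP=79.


Precision = TP/(TP+FP)
= 64/(64+79)
= 64/143 = 44.76%

44.76%


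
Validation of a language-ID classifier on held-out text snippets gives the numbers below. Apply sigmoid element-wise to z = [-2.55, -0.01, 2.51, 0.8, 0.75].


σ(-2.55) = 1/(1+e^2.55) = 0.0724
σ(-0.01) = 1/(1+e^0.01) = 0.4975
σ(2.51) = 1/(1+e^-2.51) = 0.9248
σ(0.8) = 1/(1+e^-0.8) = 0.69
σ(0.75) = 1/(1+e^-0.75) = 0.6792
result = [0.0724, 0.4975, 0.9248, 0.69, 0.6792]

[0.0724, 0.4975, 0.9248, 0.69, 0.6792]


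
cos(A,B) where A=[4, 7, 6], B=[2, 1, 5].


A·B = 4·2 + 7·1 + 6·5 = 45
‖A‖ = √101 = 10.0499, ‖B‖ = √30 = 5.4772
cos = 45/(√101·√30) = 45/√3030 = 0.8175

0.8175


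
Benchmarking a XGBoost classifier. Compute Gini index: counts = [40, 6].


Probabilities: [40/46, 6/46] ≈ [0.8696, 0.1304]
Σpᵢ² = (1600 + 36)/46² = 1636/2116
Gini = 1 - Σpᵢ² = 1 - 1636/2116 = 0.2268

0.2268
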